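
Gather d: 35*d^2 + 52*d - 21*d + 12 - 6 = 35*d^2 + 31*d + 6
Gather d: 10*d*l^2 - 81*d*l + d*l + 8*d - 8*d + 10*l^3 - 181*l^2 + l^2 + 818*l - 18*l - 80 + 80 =d*(10*l^2 - 80*l) + 10*l^3 - 180*l^2 + 800*l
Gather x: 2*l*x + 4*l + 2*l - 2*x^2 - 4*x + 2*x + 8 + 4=6*l - 2*x^2 + x*(2*l - 2) + 12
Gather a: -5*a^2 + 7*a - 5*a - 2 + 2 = -5*a^2 + 2*a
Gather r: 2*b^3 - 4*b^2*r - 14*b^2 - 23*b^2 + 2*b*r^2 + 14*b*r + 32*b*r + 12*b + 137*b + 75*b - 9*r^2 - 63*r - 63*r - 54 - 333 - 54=2*b^3 - 37*b^2 + 224*b + r^2*(2*b - 9) + r*(-4*b^2 + 46*b - 126) - 441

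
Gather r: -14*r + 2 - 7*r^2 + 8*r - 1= -7*r^2 - 6*r + 1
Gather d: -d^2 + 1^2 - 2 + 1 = -d^2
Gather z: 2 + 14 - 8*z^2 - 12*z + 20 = -8*z^2 - 12*z + 36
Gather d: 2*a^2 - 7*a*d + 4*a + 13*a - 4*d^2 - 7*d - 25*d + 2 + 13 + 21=2*a^2 + 17*a - 4*d^2 + d*(-7*a - 32) + 36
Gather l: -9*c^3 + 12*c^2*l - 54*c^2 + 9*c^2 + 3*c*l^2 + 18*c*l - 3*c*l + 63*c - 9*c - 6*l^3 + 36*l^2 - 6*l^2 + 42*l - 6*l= -9*c^3 - 45*c^2 + 54*c - 6*l^3 + l^2*(3*c + 30) + l*(12*c^2 + 15*c + 36)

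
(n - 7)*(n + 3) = n^2 - 4*n - 21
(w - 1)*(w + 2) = w^2 + w - 2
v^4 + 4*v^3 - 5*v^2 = v^2*(v - 1)*(v + 5)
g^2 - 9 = (g - 3)*(g + 3)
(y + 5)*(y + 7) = y^2 + 12*y + 35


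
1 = 1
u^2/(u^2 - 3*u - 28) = u^2/(u^2 - 3*u - 28)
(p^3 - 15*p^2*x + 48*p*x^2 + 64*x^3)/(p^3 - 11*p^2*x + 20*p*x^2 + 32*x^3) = (-p + 8*x)/(-p + 4*x)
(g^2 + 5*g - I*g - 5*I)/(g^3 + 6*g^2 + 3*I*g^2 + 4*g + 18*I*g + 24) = (g + 5)/(g^2 + g*(6 + 4*I) + 24*I)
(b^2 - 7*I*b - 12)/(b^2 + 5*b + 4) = (b^2 - 7*I*b - 12)/(b^2 + 5*b + 4)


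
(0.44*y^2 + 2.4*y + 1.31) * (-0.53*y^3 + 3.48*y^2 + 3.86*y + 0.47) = -0.2332*y^5 + 0.2592*y^4 + 9.3561*y^3 + 14.0296*y^2 + 6.1846*y + 0.6157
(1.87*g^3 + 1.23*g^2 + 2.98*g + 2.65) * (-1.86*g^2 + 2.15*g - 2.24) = -3.4782*g^5 + 1.7327*g^4 - 7.0871*g^3 - 1.2772*g^2 - 0.9777*g - 5.936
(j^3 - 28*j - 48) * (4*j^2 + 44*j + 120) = 4*j^5 + 44*j^4 + 8*j^3 - 1424*j^2 - 5472*j - 5760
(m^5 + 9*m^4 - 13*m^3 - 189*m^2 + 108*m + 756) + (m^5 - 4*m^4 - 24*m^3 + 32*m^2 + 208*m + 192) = 2*m^5 + 5*m^4 - 37*m^3 - 157*m^2 + 316*m + 948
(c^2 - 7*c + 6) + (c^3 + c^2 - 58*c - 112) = c^3 + 2*c^2 - 65*c - 106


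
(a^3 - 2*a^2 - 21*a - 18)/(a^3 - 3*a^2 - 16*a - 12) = (a + 3)/(a + 2)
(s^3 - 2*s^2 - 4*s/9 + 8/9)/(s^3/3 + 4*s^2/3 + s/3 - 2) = (9*s^3 - 18*s^2 - 4*s + 8)/(3*(s^3 + 4*s^2 + s - 6))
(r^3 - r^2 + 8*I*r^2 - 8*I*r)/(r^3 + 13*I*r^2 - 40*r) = (r - 1)/(r + 5*I)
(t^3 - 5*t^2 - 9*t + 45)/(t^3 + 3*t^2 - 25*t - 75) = (t - 3)/(t + 5)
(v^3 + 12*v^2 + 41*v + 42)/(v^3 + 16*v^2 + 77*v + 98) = (v + 3)/(v + 7)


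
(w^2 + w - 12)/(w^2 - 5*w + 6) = (w + 4)/(w - 2)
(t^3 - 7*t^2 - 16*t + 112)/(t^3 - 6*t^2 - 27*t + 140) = (t + 4)/(t + 5)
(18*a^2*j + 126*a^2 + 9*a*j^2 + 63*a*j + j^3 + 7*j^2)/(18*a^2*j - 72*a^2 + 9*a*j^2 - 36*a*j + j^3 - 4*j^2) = (j + 7)/(j - 4)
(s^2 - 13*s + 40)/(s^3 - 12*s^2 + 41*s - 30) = (s - 8)/(s^2 - 7*s + 6)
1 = 1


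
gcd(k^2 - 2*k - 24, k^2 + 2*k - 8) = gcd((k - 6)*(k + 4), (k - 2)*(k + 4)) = k + 4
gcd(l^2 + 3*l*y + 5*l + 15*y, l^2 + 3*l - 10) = l + 5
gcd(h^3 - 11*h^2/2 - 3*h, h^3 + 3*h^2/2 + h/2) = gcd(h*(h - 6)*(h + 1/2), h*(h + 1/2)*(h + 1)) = h^2 + h/2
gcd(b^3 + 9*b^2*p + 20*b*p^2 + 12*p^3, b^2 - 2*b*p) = 1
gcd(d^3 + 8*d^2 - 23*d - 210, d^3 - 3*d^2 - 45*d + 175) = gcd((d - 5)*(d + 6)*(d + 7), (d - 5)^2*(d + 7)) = d^2 + 2*d - 35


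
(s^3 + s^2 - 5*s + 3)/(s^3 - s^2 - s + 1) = (s + 3)/(s + 1)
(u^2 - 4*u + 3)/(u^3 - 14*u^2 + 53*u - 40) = (u - 3)/(u^2 - 13*u + 40)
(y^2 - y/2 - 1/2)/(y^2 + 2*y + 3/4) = 2*(y - 1)/(2*y + 3)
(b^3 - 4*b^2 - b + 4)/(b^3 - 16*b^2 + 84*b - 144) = (b^2 - 1)/(b^2 - 12*b + 36)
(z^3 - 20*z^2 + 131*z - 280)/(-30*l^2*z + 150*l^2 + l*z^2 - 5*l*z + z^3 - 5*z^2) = (z^2 - 15*z + 56)/(-30*l^2 + l*z + z^2)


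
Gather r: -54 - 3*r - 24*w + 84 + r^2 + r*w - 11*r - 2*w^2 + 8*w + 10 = r^2 + r*(w - 14) - 2*w^2 - 16*w + 40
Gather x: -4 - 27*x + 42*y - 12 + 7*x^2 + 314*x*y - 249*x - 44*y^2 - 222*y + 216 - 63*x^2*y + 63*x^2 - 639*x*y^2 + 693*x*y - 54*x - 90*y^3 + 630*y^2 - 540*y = x^2*(70 - 63*y) + x*(-639*y^2 + 1007*y - 330) - 90*y^3 + 586*y^2 - 720*y + 200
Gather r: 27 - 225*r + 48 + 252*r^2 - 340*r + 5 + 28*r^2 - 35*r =280*r^2 - 600*r + 80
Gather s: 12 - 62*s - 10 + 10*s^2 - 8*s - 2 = 10*s^2 - 70*s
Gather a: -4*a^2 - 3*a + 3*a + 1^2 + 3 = 4 - 4*a^2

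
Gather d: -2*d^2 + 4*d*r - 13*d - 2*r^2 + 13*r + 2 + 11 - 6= -2*d^2 + d*(4*r - 13) - 2*r^2 + 13*r + 7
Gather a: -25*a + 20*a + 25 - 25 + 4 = 4 - 5*a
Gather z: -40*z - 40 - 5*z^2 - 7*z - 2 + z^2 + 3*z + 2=-4*z^2 - 44*z - 40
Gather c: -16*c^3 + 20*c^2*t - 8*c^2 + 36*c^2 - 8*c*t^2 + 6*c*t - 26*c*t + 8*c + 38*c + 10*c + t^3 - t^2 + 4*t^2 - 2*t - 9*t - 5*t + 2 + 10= -16*c^3 + c^2*(20*t + 28) + c*(-8*t^2 - 20*t + 56) + t^3 + 3*t^2 - 16*t + 12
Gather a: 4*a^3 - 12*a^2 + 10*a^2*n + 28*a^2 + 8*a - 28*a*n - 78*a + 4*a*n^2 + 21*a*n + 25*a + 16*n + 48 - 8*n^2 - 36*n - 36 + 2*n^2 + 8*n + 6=4*a^3 + a^2*(10*n + 16) + a*(4*n^2 - 7*n - 45) - 6*n^2 - 12*n + 18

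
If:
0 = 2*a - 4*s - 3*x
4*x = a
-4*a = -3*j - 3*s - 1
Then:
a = 4*x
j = 49*x/12 - 1/3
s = 5*x/4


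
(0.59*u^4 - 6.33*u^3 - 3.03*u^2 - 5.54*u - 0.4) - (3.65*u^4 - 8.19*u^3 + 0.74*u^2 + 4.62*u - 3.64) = -3.06*u^4 + 1.86*u^3 - 3.77*u^2 - 10.16*u + 3.24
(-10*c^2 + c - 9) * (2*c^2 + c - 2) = -20*c^4 - 8*c^3 + 3*c^2 - 11*c + 18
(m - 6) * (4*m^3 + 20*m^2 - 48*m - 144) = 4*m^4 - 4*m^3 - 168*m^2 + 144*m + 864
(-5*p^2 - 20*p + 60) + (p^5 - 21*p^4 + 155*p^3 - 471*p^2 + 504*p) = p^5 - 21*p^4 + 155*p^3 - 476*p^2 + 484*p + 60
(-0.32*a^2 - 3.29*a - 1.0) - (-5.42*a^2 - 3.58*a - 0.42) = 5.1*a^2 + 0.29*a - 0.58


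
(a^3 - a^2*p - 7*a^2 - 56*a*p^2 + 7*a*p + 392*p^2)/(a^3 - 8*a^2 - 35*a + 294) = (a^2 - a*p - 56*p^2)/(a^2 - a - 42)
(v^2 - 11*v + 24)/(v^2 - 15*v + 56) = (v - 3)/(v - 7)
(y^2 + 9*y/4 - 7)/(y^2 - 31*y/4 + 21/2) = (y + 4)/(y - 6)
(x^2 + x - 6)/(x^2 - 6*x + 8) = (x + 3)/(x - 4)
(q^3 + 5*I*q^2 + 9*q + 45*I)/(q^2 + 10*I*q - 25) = (q^2 + 9)/(q + 5*I)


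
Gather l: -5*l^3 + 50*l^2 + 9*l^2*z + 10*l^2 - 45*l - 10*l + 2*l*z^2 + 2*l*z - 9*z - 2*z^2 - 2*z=-5*l^3 + l^2*(9*z + 60) + l*(2*z^2 + 2*z - 55) - 2*z^2 - 11*z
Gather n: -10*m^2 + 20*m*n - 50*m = -10*m^2 + 20*m*n - 50*m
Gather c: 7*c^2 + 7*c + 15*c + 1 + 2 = 7*c^2 + 22*c + 3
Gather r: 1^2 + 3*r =3*r + 1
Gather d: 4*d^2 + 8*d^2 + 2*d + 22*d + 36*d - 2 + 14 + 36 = 12*d^2 + 60*d + 48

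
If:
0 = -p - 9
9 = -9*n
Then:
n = -1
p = -9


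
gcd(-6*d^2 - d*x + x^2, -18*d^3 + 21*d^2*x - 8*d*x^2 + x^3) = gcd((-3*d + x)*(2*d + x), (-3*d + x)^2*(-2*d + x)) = -3*d + x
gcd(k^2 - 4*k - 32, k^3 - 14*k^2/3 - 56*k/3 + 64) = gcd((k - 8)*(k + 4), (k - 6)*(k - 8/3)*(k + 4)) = k + 4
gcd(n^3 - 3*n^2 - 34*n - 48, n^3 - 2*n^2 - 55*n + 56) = n - 8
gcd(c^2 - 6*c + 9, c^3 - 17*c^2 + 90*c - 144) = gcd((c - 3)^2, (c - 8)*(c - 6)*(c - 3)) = c - 3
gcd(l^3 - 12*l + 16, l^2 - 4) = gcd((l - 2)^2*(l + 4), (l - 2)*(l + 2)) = l - 2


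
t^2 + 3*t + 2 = (t + 1)*(t + 2)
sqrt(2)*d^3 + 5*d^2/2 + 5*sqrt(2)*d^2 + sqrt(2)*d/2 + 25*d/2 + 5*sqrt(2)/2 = (d + 5)*(d + sqrt(2))*(sqrt(2)*d + 1/2)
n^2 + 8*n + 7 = (n + 1)*(n + 7)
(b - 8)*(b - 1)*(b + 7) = b^3 - 2*b^2 - 55*b + 56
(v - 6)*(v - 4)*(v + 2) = v^3 - 8*v^2 + 4*v + 48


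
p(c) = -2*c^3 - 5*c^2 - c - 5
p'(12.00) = -985.00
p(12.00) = -4193.00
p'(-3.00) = -25.00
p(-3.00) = 7.00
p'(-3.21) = -30.72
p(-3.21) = 12.84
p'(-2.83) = -20.75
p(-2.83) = 3.12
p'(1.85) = -40.04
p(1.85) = -36.63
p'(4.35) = -158.04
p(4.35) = -268.59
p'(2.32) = -56.49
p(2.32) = -59.21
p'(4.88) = -192.69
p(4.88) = -361.38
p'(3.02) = -85.92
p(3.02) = -108.71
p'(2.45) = -61.52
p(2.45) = -66.87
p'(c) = -6*c^2 - 10*c - 1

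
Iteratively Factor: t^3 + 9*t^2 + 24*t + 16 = (t + 4)*(t^2 + 5*t + 4) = (t + 4)^2*(t + 1)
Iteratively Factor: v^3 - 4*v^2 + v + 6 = (v - 3)*(v^2 - v - 2) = (v - 3)*(v - 2)*(v + 1)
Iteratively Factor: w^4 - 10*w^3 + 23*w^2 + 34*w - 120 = (w - 5)*(w^3 - 5*w^2 - 2*w + 24) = (w - 5)*(w - 3)*(w^2 - 2*w - 8) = (w - 5)*(w - 4)*(w - 3)*(w + 2)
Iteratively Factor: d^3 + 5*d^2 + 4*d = (d + 1)*(d^2 + 4*d) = (d + 1)*(d + 4)*(d)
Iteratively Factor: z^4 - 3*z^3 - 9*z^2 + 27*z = (z + 3)*(z^3 - 6*z^2 + 9*z) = z*(z + 3)*(z^2 - 6*z + 9) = z*(z - 3)*(z + 3)*(z - 3)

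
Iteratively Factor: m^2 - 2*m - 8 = (m + 2)*(m - 4)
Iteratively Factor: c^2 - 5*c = (c - 5)*(c)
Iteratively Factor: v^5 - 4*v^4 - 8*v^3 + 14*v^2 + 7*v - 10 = (v - 5)*(v^4 + v^3 - 3*v^2 - v + 2) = (v - 5)*(v + 2)*(v^3 - v^2 - v + 1) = (v - 5)*(v - 1)*(v + 2)*(v^2 - 1) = (v - 5)*(v - 1)*(v + 1)*(v + 2)*(v - 1)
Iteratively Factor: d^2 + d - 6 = (d - 2)*(d + 3)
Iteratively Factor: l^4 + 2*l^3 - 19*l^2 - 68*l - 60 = (l + 3)*(l^3 - l^2 - 16*l - 20) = (l - 5)*(l + 3)*(l^2 + 4*l + 4) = (l - 5)*(l + 2)*(l + 3)*(l + 2)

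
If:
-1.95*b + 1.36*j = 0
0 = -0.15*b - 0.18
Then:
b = -1.20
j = -1.72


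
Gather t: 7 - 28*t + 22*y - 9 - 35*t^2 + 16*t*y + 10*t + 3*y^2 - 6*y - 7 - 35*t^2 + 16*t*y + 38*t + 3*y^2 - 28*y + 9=-70*t^2 + t*(32*y + 20) + 6*y^2 - 12*y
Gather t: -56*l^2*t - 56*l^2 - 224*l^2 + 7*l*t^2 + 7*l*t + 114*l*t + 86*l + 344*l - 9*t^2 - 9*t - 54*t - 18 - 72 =-280*l^2 + 430*l + t^2*(7*l - 9) + t*(-56*l^2 + 121*l - 63) - 90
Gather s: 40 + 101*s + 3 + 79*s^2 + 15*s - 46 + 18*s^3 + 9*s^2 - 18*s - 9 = 18*s^3 + 88*s^2 + 98*s - 12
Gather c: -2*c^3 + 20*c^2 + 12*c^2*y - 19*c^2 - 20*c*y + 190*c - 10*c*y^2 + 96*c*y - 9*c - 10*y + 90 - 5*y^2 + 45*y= -2*c^3 + c^2*(12*y + 1) + c*(-10*y^2 + 76*y + 181) - 5*y^2 + 35*y + 90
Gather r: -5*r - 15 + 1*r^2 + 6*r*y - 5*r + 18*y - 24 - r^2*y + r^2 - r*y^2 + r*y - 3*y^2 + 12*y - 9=r^2*(2 - y) + r*(-y^2 + 7*y - 10) - 3*y^2 + 30*y - 48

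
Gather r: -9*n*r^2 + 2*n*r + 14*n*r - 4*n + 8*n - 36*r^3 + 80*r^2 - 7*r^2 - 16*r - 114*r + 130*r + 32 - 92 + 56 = 16*n*r + 4*n - 36*r^3 + r^2*(73 - 9*n) - 4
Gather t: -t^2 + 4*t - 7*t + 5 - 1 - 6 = -t^2 - 3*t - 2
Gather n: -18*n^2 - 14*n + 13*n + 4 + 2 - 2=-18*n^2 - n + 4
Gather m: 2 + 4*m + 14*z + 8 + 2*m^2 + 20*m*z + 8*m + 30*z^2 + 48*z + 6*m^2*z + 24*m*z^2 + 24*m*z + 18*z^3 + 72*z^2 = m^2*(6*z + 2) + m*(24*z^2 + 44*z + 12) + 18*z^3 + 102*z^2 + 62*z + 10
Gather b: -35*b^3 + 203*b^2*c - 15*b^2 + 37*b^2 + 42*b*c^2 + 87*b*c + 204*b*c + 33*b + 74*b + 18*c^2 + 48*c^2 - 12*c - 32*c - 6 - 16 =-35*b^3 + b^2*(203*c + 22) + b*(42*c^2 + 291*c + 107) + 66*c^2 - 44*c - 22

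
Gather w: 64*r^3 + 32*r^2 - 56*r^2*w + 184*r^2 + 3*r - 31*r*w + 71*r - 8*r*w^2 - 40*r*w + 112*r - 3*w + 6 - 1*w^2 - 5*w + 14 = 64*r^3 + 216*r^2 + 186*r + w^2*(-8*r - 1) + w*(-56*r^2 - 71*r - 8) + 20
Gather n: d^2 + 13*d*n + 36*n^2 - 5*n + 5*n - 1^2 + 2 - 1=d^2 + 13*d*n + 36*n^2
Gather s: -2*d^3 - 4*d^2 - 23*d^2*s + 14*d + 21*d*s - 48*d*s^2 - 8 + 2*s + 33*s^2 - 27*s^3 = -2*d^3 - 4*d^2 + 14*d - 27*s^3 + s^2*(33 - 48*d) + s*(-23*d^2 + 21*d + 2) - 8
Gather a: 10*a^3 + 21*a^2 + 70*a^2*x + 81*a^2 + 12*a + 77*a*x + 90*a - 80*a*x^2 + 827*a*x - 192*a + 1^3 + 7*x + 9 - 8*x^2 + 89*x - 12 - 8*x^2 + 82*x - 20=10*a^3 + a^2*(70*x + 102) + a*(-80*x^2 + 904*x - 90) - 16*x^2 + 178*x - 22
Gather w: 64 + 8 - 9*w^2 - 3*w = -9*w^2 - 3*w + 72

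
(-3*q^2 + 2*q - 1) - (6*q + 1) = -3*q^2 - 4*q - 2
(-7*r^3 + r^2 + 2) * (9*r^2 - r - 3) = -63*r^5 + 16*r^4 + 20*r^3 + 15*r^2 - 2*r - 6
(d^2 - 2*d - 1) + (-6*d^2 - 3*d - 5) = -5*d^2 - 5*d - 6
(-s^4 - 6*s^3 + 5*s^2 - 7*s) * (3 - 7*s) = 7*s^5 + 39*s^4 - 53*s^3 + 64*s^2 - 21*s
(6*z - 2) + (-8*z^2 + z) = -8*z^2 + 7*z - 2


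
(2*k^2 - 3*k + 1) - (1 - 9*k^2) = 11*k^2 - 3*k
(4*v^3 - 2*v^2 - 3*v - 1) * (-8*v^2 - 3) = -32*v^5 + 16*v^4 + 12*v^3 + 14*v^2 + 9*v + 3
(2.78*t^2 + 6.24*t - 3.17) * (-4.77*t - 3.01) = -13.2606*t^3 - 38.1326*t^2 - 3.6615*t + 9.5417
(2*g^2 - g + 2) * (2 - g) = -2*g^3 + 5*g^2 - 4*g + 4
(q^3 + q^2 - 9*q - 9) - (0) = q^3 + q^2 - 9*q - 9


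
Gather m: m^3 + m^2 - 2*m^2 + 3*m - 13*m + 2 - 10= m^3 - m^2 - 10*m - 8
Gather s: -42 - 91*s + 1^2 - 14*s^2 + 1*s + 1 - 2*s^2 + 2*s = -16*s^2 - 88*s - 40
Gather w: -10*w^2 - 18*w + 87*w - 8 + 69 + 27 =-10*w^2 + 69*w + 88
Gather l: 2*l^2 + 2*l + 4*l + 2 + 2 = 2*l^2 + 6*l + 4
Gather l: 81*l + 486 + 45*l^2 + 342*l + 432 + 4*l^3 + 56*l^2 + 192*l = 4*l^3 + 101*l^2 + 615*l + 918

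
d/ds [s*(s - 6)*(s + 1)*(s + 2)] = 4*s^3 - 9*s^2 - 32*s - 12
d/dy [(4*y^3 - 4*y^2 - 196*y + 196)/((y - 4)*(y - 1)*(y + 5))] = 4*(y^2 + 58*y + 49)/(y^4 + 2*y^3 - 39*y^2 - 40*y + 400)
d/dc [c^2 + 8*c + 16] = 2*c + 8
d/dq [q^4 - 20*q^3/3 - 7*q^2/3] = 2*q*(6*q^2 - 30*q - 7)/3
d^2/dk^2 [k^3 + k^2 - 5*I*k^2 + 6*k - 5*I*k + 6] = 6*k + 2 - 10*I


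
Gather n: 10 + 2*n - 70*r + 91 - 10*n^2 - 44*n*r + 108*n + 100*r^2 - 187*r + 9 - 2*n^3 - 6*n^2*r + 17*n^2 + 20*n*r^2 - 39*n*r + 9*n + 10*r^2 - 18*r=-2*n^3 + n^2*(7 - 6*r) + n*(20*r^2 - 83*r + 119) + 110*r^2 - 275*r + 110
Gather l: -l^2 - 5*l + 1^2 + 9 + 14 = -l^2 - 5*l + 24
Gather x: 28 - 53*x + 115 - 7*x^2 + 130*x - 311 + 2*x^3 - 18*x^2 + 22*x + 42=2*x^3 - 25*x^2 + 99*x - 126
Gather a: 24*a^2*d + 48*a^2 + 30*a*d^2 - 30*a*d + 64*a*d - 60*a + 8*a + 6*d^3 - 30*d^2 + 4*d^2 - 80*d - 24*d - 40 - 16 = a^2*(24*d + 48) + a*(30*d^2 + 34*d - 52) + 6*d^3 - 26*d^2 - 104*d - 56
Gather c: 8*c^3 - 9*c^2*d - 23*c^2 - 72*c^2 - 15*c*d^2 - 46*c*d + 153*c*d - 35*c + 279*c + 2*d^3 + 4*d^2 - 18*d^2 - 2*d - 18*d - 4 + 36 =8*c^3 + c^2*(-9*d - 95) + c*(-15*d^2 + 107*d + 244) + 2*d^3 - 14*d^2 - 20*d + 32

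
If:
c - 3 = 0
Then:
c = 3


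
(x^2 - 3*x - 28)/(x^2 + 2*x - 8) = (x - 7)/(x - 2)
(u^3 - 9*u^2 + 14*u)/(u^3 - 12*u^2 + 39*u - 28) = u*(u - 2)/(u^2 - 5*u + 4)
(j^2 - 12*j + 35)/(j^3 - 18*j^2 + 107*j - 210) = 1/(j - 6)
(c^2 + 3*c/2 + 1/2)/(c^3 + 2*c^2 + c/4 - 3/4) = 2*(2*c + 1)/(4*c^2 + 4*c - 3)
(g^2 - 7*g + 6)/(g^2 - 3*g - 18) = (g - 1)/(g + 3)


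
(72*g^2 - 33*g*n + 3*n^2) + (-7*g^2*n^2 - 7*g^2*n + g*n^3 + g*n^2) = -7*g^2*n^2 - 7*g^2*n + 72*g^2 + g*n^3 + g*n^2 - 33*g*n + 3*n^2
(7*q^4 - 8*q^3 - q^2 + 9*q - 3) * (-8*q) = -56*q^5 + 64*q^4 + 8*q^3 - 72*q^2 + 24*q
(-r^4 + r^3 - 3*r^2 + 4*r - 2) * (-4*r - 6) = 4*r^5 + 2*r^4 + 6*r^3 + 2*r^2 - 16*r + 12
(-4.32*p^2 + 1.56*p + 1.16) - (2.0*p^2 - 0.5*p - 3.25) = -6.32*p^2 + 2.06*p + 4.41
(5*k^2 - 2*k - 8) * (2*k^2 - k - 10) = 10*k^4 - 9*k^3 - 64*k^2 + 28*k + 80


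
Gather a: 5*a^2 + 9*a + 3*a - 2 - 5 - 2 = 5*a^2 + 12*a - 9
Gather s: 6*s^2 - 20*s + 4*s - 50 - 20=6*s^2 - 16*s - 70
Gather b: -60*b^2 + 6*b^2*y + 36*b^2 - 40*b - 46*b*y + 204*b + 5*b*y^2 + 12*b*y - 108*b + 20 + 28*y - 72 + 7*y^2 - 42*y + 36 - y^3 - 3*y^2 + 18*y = b^2*(6*y - 24) + b*(5*y^2 - 34*y + 56) - y^3 + 4*y^2 + 4*y - 16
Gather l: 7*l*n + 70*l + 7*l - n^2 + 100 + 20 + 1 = l*(7*n + 77) - n^2 + 121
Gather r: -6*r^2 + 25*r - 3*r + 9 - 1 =-6*r^2 + 22*r + 8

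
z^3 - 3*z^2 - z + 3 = (z - 3)*(z - 1)*(z + 1)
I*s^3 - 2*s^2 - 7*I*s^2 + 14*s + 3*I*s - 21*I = (s - 7)*(s + 3*I)*(I*s + 1)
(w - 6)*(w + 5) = w^2 - w - 30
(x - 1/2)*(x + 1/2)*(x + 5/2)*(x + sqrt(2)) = x^4 + sqrt(2)*x^3 + 5*x^3/2 - x^2/4 + 5*sqrt(2)*x^2/2 - 5*x/8 - sqrt(2)*x/4 - 5*sqrt(2)/8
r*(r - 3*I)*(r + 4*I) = r^3 + I*r^2 + 12*r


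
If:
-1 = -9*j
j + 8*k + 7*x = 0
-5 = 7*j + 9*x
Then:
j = 1/9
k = 355/648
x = -52/81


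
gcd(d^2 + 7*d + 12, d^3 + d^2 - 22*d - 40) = d + 4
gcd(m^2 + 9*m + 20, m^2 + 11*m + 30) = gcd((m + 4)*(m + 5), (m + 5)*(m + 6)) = m + 5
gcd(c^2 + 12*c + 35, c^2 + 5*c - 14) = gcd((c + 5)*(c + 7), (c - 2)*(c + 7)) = c + 7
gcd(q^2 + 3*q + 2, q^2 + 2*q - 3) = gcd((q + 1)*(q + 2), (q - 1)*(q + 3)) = 1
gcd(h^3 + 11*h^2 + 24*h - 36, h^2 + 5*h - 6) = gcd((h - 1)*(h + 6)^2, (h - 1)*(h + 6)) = h^2 + 5*h - 6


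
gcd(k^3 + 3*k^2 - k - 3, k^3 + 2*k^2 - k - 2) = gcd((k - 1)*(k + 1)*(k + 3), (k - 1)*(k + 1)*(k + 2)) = k^2 - 1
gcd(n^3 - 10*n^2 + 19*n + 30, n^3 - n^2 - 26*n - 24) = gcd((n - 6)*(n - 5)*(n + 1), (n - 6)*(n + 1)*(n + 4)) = n^2 - 5*n - 6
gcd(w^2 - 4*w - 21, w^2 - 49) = w - 7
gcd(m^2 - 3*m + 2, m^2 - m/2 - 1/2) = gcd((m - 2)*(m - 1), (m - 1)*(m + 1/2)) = m - 1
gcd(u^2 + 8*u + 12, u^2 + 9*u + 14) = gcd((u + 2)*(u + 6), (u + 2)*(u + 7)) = u + 2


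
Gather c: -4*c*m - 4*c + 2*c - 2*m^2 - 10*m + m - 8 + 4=c*(-4*m - 2) - 2*m^2 - 9*m - 4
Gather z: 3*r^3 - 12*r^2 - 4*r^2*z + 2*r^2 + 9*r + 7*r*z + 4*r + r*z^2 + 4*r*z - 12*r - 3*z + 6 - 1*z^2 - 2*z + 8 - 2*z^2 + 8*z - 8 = 3*r^3 - 10*r^2 + r + z^2*(r - 3) + z*(-4*r^2 + 11*r + 3) + 6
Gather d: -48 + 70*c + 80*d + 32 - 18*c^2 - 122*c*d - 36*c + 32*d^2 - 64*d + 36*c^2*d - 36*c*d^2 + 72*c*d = -18*c^2 + 34*c + d^2*(32 - 36*c) + d*(36*c^2 - 50*c + 16) - 16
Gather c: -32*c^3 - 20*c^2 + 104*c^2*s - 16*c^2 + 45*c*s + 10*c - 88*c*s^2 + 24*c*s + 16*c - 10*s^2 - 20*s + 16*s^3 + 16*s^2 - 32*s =-32*c^3 + c^2*(104*s - 36) + c*(-88*s^2 + 69*s + 26) + 16*s^3 + 6*s^2 - 52*s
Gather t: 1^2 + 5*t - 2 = 5*t - 1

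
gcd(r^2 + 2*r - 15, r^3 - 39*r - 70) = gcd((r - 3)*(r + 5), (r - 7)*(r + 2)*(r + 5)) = r + 5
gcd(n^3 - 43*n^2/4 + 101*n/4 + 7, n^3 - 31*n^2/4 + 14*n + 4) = n^2 - 15*n/4 - 1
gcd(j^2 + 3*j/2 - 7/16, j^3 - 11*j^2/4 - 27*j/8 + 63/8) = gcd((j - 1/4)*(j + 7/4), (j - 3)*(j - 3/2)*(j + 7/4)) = j + 7/4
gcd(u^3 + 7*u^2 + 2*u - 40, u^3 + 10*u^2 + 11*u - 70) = u^2 + 3*u - 10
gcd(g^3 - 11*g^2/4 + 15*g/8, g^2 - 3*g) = g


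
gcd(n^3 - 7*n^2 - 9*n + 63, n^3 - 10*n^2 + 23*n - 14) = n - 7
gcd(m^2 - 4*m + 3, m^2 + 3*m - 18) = m - 3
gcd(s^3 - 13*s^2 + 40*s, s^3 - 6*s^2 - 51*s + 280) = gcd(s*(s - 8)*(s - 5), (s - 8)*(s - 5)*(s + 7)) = s^2 - 13*s + 40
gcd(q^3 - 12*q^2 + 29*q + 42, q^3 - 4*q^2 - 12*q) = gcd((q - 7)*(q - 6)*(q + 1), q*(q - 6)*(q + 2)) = q - 6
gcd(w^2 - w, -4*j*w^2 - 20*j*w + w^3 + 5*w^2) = w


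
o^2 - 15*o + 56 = (o - 8)*(o - 7)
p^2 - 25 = (p - 5)*(p + 5)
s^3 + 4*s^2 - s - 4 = (s - 1)*(s + 1)*(s + 4)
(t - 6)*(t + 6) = t^2 - 36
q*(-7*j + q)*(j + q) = -7*j^2*q - 6*j*q^2 + q^3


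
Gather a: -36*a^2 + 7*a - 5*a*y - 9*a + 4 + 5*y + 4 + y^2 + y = -36*a^2 + a*(-5*y - 2) + y^2 + 6*y + 8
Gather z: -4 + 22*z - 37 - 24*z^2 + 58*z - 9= -24*z^2 + 80*z - 50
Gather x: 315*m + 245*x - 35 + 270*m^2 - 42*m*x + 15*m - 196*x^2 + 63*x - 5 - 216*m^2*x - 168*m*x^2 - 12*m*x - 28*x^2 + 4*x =270*m^2 + 330*m + x^2*(-168*m - 224) + x*(-216*m^2 - 54*m + 312) - 40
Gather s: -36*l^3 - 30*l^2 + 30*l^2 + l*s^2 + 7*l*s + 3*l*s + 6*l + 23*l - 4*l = -36*l^3 + l*s^2 + 10*l*s + 25*l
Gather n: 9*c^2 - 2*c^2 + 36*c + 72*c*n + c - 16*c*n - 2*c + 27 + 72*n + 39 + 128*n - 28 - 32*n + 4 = 7*c^2 + 35*c + n*(56*c + 168) + 42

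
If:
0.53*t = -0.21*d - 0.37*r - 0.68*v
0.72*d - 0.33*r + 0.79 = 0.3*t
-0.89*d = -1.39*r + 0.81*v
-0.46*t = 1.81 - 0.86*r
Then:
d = -2.33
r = 0.33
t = -3.32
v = 3.12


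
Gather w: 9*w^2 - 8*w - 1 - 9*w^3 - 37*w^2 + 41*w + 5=-9*w^3 - 28*w^2 + 33*w + 4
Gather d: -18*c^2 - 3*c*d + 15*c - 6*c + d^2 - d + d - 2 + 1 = -18*c^2 - 3*c*d + 9*c + d^2 - 1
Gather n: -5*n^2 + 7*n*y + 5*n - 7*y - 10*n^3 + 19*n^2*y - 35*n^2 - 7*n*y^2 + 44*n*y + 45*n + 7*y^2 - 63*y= -10*n^3 + n^2*(19*y - 40) + n*(-7*y^2 + 51*y + 50) + 7*y^2 - 70*y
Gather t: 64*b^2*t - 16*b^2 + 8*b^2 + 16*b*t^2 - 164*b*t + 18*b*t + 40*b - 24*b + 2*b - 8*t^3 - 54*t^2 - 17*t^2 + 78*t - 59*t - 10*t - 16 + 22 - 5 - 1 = -8*b^2 + 18*b - 8*t^3 + t^2*(16*b - 71) + t*(64*b^2 - 146*b + 9)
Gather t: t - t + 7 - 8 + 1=0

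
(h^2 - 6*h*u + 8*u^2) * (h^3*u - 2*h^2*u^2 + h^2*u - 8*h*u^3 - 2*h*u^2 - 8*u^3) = h^5*u - 8*h^4*u^2 + h^4*u + 12*h^3*u^3 - 8*h^3*u^2 + 32*h^2*u^4 + 12*h^2*u^3 - 64*h*u^5 + 32*h*u^4 - 64*u^5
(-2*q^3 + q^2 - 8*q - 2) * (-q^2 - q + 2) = 2*q^5 + q^4 + 3*q^3 + 12*q^2 - 14*q - 4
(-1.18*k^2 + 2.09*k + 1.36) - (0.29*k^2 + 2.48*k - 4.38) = -1.47*k^2 - 0.39*k + 5.74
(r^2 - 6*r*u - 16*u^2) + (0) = r^2 - 6*r*u - 16*u^2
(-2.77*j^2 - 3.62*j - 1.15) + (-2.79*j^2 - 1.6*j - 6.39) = -5.56*j^2 - 5.22*j - 7.54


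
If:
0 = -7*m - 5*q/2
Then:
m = -5*q/14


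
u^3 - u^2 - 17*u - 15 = (u - 5)*(u + 1)*(u + 3)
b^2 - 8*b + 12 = (b - 6)*(b - 2)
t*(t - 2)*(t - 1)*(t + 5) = t^4 + 2*t^3 - 13*t^2 + 10*t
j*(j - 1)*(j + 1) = j^3 - j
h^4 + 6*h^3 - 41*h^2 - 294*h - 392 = (h - 7)*(h + 2)*(h + 4)*(h + 7)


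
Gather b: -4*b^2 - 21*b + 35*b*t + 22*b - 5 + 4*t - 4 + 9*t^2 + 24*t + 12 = -4*b^2 + b*(35*t + 1) + 9*t^2 + 28*t + 3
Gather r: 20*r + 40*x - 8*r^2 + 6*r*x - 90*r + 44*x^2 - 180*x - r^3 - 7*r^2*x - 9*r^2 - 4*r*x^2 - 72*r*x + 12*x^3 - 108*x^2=-r^3 + r^2*(-7*x - 17) + r*(-4*x^2 - 66*x - 70) + 12*x^3 - 64*x^2 - 140*x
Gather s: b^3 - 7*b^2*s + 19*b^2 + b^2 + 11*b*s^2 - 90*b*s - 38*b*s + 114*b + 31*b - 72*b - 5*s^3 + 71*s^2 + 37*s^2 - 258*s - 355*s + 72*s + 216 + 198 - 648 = b^3 + 20*b^2 + 73*b - 5*s^3 + s^2*(11*b + 108) + s*(-7*b^2 - 128*b - 541) - 234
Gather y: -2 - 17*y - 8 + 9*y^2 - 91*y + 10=9*y^2 - 108*y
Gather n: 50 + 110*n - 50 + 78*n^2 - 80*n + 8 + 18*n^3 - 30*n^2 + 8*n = 18*n^3 + 48*n^2 + 38*n + 8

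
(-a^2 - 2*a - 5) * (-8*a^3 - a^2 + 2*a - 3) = 8*a^5 + 17*a^4 + 40*a^3 + 4*a^2 - 4*a + 15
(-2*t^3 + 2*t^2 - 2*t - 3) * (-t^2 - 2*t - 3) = 2*t^5 + 2*t^4 + 4*t^3 + t^2 + 12*t + 9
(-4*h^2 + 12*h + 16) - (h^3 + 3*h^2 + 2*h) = -h^3 - 7*h^2 + 10*h + 16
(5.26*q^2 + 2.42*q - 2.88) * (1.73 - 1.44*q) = -7.5744*q^3 + 5.615*q^2 + 8.3338*q - 4.9824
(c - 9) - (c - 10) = 1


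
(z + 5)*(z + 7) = z^2 + 12*z + 35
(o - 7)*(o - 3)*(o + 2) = o^3 - 8*o^2 + o + 42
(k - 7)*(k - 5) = k^2 - 12*k + 35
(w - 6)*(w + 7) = w^2 + w - 42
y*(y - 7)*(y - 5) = y^3 - 12*y^2 + 35*y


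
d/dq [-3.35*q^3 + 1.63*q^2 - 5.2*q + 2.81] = -10.05*q^2 + 3.26*q - 5.2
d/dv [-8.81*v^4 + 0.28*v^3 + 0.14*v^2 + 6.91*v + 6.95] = -35.24*v^3 + 0.84*v^2 + 0.28*v + 6.91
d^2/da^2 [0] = 0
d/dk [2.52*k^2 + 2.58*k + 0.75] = 5.04*k + 2.58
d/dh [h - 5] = 1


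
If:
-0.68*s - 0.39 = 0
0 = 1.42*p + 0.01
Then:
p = -0.01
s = -0.57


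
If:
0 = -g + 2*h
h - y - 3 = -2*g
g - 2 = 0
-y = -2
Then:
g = 2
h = 1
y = 2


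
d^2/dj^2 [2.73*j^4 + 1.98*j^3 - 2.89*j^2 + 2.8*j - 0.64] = 32.76*j^2 + 11.88*j - 5.78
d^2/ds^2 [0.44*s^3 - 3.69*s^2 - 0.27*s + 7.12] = 2.64*s - 7.38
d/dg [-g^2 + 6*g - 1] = 6 - 2*g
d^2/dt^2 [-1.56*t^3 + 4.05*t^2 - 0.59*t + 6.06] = 8.1 - 9.36*t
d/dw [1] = 0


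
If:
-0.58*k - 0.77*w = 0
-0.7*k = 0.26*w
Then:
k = 0.00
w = 0.00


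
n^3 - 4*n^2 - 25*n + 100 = (n - 5)*(n - 4)*(n + 5)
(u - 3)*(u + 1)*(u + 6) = u^3 + 4*u^2 - 15*u - 18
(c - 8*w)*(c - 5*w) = c^2 - 13*c*w + 40*w^2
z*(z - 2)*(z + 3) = z^3 + z^2 - 6*z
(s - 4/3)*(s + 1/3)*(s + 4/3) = s^3 + s^2/3 - 16*s/9 - 16/27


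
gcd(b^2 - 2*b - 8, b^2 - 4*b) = b - 4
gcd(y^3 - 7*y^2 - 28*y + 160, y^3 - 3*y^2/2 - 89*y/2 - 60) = y^2 - 3*y - 40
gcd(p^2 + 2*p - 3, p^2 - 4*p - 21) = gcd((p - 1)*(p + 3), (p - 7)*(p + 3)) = p + 3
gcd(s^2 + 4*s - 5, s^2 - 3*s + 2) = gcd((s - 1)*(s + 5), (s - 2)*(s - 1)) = s - 1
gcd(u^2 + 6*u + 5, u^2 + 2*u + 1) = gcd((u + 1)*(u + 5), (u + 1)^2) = u + 1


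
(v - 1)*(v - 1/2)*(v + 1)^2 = v^4 + v^3/2 - 3*v^2/2 - v/2 + 1/2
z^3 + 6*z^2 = z^2*(z + 6)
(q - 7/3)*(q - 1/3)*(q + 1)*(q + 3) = q^4 + 4*q^3/3 - 62*q^2/9 - 44*q/9 + 7/3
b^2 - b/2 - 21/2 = (b - 7/2)*(b + 3)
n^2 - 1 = (n - 1)*(n + 1)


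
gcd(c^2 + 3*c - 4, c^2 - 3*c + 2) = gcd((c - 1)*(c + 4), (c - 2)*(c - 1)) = c - 1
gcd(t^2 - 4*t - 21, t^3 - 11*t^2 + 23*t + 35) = t - 7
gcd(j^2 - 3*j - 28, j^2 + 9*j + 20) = j + 4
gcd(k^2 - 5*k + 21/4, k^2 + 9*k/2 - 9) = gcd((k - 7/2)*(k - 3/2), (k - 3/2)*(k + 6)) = k - 3/2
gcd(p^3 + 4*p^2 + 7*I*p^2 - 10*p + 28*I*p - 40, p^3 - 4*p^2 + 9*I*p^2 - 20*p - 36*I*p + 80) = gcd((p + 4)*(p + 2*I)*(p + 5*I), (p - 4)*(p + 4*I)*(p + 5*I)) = p + 5*I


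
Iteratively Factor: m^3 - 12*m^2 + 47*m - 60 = (m - 3)*(m^2 - 9*m + 20) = (m - 5)*(m - 3)*(m - 4)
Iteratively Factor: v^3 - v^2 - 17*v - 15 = (v + 3)*(v^2 - 4*v - 5) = (v + 1)*(v + 3)*(v - 5)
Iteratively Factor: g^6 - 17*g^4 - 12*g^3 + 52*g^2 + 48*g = (g - 2)*(g^5 + 2*g^4 - 13*g^3 - 38*g^2 - 24*g) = (g - 4)*(g - 2)*(g^4 + 6*g^3 + 11*g^2 + 6*g) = (g - 4)*(g - 2)*(g + 2)*(g^3 + 4*g^2 + 3*g) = (g - 4)*(g - 2)*(g + 2)*(g + 3)*(g^2 + g) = g*(g - 4)*(g - 2)*(g + 2)*(g + 3)*(g + 1)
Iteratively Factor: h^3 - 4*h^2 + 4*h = (h - 2)*(h^2 - 2*h) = h*(h - 2)*(h - 2)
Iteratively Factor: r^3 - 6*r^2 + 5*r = (r - 5)*(r^2 - r) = (r - 5)*(r - 1)*(r)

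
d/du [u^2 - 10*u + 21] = 2*u - 10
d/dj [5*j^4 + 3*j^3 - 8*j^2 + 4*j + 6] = 20*j^3 + 9*j^2 - 16*j + 4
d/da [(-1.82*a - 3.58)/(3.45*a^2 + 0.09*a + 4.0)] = (6.279*a^2 + 24.702*a - 6.9578)/(11.9025*a^4 + 0.621*a^3 + 27.6081*a^2 + 0.72*a + 16.0)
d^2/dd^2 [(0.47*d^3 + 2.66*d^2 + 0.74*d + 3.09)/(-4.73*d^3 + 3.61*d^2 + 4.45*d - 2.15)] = (-135.07461*d^6 - 158.692446*d^5 - 1032.35088*d^4 + 1232.028704*d^3 + 142.036026*d^2 - 156.78981*d - 209.09712)/(105.823817*d^9 - 242.298507*d^8 - 113.752716*d^7 + 553.169834*d^6 - 113.25243*d^5 - 401.92968*d^4 + 184.7042*d^3 + 77.66445*d^2 - 61.710375*d + 9.938375)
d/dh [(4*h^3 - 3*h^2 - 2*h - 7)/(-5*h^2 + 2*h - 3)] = 4*(-5*h^4 + 4*h^3 - 13*h^2 - 13*h + 5)/(25*h^4 - 20*h^3 + 34*h^2 - 12*h + 9)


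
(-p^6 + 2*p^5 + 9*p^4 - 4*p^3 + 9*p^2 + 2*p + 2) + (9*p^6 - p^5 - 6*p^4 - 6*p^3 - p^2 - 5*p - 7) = 8*p^6 + p^5 + 3*p^4 - 10*p^3 + 8*p^2 - 3*p - 5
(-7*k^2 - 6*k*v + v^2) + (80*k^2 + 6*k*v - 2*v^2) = 73*k^2 - v^2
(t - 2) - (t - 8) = 6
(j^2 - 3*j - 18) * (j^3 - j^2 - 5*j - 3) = j^5 - 4*j^4 - 20*j^3 + 30*j^2 + 99*j + 54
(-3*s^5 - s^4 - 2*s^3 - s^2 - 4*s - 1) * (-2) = 6*s^5 + 2*s^4 + 4*s^3 + 2*s^2 + 8*s + 2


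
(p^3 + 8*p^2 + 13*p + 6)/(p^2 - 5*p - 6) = (p^2 + 7*p + 6)/(p - 6)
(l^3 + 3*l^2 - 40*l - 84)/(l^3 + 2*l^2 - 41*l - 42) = (l + 2)/(l + 1)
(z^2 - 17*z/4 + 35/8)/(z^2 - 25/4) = (4*z - 7)/(2*(2*z + 5))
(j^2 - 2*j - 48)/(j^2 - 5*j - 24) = (j + 6)/(j + 3)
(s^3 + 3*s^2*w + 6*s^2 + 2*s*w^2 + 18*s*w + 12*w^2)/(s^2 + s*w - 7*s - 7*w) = (s^2 + 2*s*w + 6*s + 12*w)/(s - 7)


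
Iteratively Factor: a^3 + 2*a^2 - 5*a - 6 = (a - 2)*(a^2 + 4*a + 3) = (a - 2)*(a + 1)*(a + 3)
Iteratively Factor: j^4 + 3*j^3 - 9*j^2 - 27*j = (j)*(j^3 + 3*j^2 - 9*j - 27) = j*(j - 3)*(j^2 + 6*j + 9) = j*(j - 3)*(j + 3)*(j + 3)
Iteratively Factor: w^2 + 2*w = (w)*(w + 2)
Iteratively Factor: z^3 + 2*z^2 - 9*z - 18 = (z + 2)*(z^2 - 9) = (z + 2)*(z + 3)*(z - 3)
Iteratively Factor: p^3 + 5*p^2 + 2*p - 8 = (p - 1)*(p^2 + 6*p + 8) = (p - 1)*(p + 2)*(p + 4)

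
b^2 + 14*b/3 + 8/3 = (b + 2/3)*(b + 4)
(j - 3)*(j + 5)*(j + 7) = j^3 + 9*j^2 - j - 105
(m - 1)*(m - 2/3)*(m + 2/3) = m^3 - m^2 - 4*m/9 + 4/9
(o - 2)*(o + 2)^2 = o^3 + 2*o^2 - 4*o - 8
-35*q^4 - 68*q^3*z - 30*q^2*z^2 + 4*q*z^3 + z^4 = (-5*q + z)*(q + z)^2*(7*q + z)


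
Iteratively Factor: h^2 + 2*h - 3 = (h + 3)*(h - 1)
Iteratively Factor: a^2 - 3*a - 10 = (a - 5)*(a + 2)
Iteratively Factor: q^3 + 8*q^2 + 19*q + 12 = (q + 4)*(q^2 + 4*q + 3) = (q + 1)*(q + 4)*(q + 3)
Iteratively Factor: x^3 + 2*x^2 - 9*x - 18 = (x + 2)*(x^2 - 9) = (x - 3)*(x + 2)*(x + 3)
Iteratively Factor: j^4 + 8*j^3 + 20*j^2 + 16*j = (j)*(j^3 + 8*j^2 + 20*j + 16) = j*(j + 2)*(j^2 + 6*j + 8) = j*(j + 2)^2*(j + 4)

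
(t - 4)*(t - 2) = t^2 - 6*t + 8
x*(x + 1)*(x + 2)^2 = x^4 + 5*x^3 + 8*x^2 + 4*x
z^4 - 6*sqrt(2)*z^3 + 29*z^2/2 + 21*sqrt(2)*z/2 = z*(z - 7*sqrt(2)/2)*(z - 3*sqrt(2))*(z + sqrt(2)/2)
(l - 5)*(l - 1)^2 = l^3 - 7*l^2 + 11*l - 5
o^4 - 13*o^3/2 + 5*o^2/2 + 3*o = o*(o - 6)*(o - 1)*(o + 1/2)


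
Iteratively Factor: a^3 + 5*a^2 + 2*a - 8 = (a + 4)*(a^2 + a - 2) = (a - 1)*(a + 4)*(a + 2)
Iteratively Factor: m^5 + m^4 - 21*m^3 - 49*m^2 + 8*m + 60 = (m + 3)*(m^4 - 2*m^3 - 15*m^2 - 4*m + 20) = (m + 2)*(m + 3)*(m^3 - 4*m^2 - 7*m + 10) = (m + 2)^2*(m + 3)*(m^2 - 6*m + 5) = (m - 5)*(m + 2)^2*(m + 3)*(m - 1)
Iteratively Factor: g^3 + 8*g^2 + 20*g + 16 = (g + 2)*(g^2 + 6*g + 8) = (g + 2)*(g + 4)*(g + 2)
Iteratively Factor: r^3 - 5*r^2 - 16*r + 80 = (r + 4)*(r^2 - 9*r + 20) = (r - 5)*(r + 4)*(r - 4)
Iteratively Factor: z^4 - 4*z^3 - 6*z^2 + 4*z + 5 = (z - 5)*(z^3 + z^2 - z - 1) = (z - 5)*(z - 1)*(z^2 + 2*z + 1) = (z - 5)*(z - 1)*(z + 1)*(z + 1)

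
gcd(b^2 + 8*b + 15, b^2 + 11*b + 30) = b + 5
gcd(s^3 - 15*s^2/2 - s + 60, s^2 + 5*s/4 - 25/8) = s + 5/2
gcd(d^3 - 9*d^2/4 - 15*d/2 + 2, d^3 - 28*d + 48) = d - 4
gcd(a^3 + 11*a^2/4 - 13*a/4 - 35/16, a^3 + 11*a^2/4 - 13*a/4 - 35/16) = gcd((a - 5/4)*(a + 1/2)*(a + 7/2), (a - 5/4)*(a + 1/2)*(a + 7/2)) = a^3 + 11*a^2/4 - 13*a/4 - 35/16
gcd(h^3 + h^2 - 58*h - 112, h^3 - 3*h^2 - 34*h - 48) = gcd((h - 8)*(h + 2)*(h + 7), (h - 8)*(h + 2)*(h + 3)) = h^2 - 6*h - 16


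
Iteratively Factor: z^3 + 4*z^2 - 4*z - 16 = (z - 2)*(z^2 + 6*z + 8) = (z - 2)*(z + 4)*(z + 2)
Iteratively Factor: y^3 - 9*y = (y)*(y^2 - 9) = y*(y + 3)*(y - 3)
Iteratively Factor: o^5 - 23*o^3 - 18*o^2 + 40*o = (o + 4)*(o^4 - 4*o^3 - 7*o^2 + 10*o) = (o - 5)*(o + 4)*(o^3 + o^2 - 2*o) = (o - 5)*(o - 1)*(o + 4)*(o^2 + 2*o) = (o - 5)*(o - 1)*(o + 2)*(o + 4)*(o)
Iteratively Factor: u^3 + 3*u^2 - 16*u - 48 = (u + 3)*(u^2 - 16) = (u + 3)*(u + 4)*(u - 4)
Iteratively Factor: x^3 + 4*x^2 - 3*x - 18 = (x - 2)*(x^2 + 6*x + 9) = (x - 2)*(x + 3)*(x + 3)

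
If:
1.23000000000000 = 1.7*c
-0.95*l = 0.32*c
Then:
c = 0.72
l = -0.24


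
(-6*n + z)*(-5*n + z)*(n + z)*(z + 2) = 30*n^3*z + 60*n^3 + 19*n^2*z^2 + 38*n^2*z - 10*n*z^3 - 20*n*z^2 + z^4 + 2*z^3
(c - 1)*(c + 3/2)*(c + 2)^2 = c^4 + 9*c^3/2 + 9*c^2/2 - 4*c - 6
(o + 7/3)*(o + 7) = o^2 + 28*o/3 + 49/3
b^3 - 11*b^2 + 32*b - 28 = (b - 7)*(b - 2)^2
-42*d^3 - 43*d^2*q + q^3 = (-7*d + q)*(d + q)*(6*d + q)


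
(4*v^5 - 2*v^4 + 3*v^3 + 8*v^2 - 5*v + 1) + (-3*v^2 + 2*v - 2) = 4*v^5 - 2*v^4 + 3*v^3 + 5*v^2 - 3*v - 1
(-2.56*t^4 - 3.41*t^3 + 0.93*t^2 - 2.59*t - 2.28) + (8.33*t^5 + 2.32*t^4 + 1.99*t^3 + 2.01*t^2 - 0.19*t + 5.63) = 8.33*t^5 - 0.24*t^4 - 1.42*t^3 + 2.94*t^2 - 2.78*t + 3.35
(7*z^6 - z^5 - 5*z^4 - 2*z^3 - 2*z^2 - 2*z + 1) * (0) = 0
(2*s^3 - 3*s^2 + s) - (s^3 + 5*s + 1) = s^3 - 3*s^2 - 4*s - 1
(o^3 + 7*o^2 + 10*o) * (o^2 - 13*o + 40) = o^5 - 6*o^4 - 41*o^3 + 150*o^2 + 400*o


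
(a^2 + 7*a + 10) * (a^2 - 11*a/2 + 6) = a^4 + 3*a^3/2 - 45*a^2/2 - 13*a + 60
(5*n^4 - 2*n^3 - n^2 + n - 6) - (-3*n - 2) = 5*n^4 - 2*n^3 - n^2 + 4*n - 4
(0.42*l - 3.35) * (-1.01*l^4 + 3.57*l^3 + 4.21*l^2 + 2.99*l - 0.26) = -0.4242*l^5 + 4.8829*l^4 - 10.1913*l^3 - 12.8477*l^2 - 10.1257*l + 0.871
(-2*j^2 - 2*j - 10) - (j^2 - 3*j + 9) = -3*j^2 + j - 19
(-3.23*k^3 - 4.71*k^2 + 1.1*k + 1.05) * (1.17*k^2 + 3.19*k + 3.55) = -3.7791*k^5 - 15.8144*k^4 - 25.2044*k^3 - 11.983*k^2 + 7.2545*k + 3.7275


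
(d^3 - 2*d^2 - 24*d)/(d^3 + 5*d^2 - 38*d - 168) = d/(d + 7)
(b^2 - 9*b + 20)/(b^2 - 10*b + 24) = (b - 5)/(b - 6)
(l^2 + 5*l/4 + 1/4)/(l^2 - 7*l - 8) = (l + 1/4)/(l - 8)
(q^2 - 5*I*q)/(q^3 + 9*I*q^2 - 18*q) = (q - 5*I)/(q^2 + 9*I*q - 18)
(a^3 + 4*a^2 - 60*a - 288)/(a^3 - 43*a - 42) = (a^2 - 2*a - 48)/(a^2 - 6*a - 7)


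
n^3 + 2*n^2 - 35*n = n*(n - 5)*(n + 7)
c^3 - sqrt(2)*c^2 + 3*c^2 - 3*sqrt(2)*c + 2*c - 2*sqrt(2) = (c + 1)*(c + 2)*(c - sqrt(2))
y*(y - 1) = y^2 - y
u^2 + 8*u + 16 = (u + 4)^2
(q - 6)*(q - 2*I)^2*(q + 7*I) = q^4 - 6*q^3 + 3*I*q^3 + 24*q^2 - 18*I*q^2 - 144*q - 28*I*q + 168*I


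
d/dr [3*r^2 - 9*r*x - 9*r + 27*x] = 6*r - 9*x - 9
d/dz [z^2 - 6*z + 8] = 2*z - 6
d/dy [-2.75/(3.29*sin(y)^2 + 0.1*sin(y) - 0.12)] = (18.095*sin(y) + 0.275)*cos(y)/(3.29*sin(y)^2 + 0.1*sin(y) - 0.12)^2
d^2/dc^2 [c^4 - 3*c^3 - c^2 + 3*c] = 12*c^2 - 18*c - 2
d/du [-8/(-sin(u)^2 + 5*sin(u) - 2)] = 8*(5 - 2*sin(u))*cos(u)/(sin(u)^2 - 5*sin(u) + 2)^2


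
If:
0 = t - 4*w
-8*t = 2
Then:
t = -1/4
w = -1/16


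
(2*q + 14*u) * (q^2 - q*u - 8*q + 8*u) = 2*q^3 + 12*q^2*u - 16*q^2 - 14*q*u^2 - 96*q*u + 112*u^2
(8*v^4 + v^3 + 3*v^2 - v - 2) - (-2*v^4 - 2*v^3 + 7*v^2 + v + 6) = 10*v^4 + 3*v^3 - 4*v^2 - 2*v - 8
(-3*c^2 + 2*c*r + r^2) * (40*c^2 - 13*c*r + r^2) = -120*c^4 + 119*c^3*r + 11*c^2*r^2 - 11*c*r^3 + r^4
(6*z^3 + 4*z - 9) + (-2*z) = 6*z^3 + 2*z - 9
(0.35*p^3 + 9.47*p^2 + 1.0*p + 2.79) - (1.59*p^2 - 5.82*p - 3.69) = 0.35*p^3 + 7.88*p^2 + 6.82*p + 6.48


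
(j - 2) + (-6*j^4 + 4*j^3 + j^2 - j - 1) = -6*j^4 + 4*j^3 + j^2 - 3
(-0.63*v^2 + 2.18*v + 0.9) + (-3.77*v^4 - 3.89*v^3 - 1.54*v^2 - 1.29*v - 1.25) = -3.77*v^4 - 3.89*v^3 - 2.17*v^2 + 0.89*v - 0.35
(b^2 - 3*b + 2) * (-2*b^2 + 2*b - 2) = -2*b^4 + 8*b^3 - 12*b^2 + 10*b - 4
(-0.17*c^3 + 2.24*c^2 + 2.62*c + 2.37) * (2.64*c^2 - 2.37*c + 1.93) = -0.4488*c^5 + 6.3165*c^4 + 1.2799*c^3 + 4.3706*c^2 - 0.5603*c + 4.5741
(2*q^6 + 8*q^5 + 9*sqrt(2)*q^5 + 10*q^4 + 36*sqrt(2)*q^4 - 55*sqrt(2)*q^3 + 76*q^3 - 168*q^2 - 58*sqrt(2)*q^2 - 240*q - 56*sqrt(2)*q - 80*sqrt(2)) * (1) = 2*q^6 + 8*q^5 + 9*sqrt(2)*q^5 + 10*q^4 + 36*sqrt(2)*q^4 - 55*sqrt(2)*q^3 + 76*q^3 - 168*q^2 - 58*sqrt(2)*q^2 - 240*q - 56*sqrt(2)*q - 80*sqrt(2)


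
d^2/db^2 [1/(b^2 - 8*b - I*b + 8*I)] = 2*(-b^2 + 8*b + I*b + (-2*b + 8 + I)^2 - 8*I)/(b^2 - 8*b - I*b + 8*I)^3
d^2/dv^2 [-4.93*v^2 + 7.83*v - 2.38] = -9.86000000000000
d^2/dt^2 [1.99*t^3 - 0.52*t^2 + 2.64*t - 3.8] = 11.94*t - 1.04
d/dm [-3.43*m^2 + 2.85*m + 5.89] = 2.85 - 6.86*m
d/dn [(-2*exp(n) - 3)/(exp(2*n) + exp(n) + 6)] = ((2*exp(n) + 1)*(2*exp(n) + 3) - 2*exp(2*n) - 2*exp(n) - 12)*exp(n)/(exp(2*n) + exp(n) + 6)^2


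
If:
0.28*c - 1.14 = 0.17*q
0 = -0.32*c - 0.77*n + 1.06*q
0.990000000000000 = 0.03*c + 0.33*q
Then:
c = 5.58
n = 1.11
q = 2.49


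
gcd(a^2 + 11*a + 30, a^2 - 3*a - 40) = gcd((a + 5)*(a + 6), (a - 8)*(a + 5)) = a + 5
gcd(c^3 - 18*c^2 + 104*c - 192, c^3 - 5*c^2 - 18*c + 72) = c - 6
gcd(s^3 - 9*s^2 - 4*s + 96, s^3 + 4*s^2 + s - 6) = s + 3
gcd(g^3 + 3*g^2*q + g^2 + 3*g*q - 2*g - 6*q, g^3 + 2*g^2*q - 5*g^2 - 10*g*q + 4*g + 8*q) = g - 1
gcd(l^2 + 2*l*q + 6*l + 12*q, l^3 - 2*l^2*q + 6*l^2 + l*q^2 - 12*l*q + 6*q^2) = l + 6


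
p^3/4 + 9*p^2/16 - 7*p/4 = p*(p/4 + 1)*(p - 7/4)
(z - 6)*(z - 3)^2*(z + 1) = z^4 - 11*z^3 + 33*z^2 - 9*z - 54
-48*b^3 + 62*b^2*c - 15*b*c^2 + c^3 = (-8*b + c)*(-6*b + c)*(-b + c)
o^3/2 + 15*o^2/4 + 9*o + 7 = (o/2 + 1)*(o + 2)*(o + 7/2)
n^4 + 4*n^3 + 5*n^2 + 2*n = n*(n + 1)^2*(n + 2)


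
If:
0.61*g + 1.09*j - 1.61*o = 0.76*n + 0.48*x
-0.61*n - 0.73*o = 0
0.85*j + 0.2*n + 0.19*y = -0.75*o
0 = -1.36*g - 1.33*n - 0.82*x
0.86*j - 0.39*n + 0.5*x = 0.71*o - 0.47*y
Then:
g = 0.364860349359582*y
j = -0.294292608241081*y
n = -0.140958470027578*y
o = 0.117787214680579*y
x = -0.376506475600429*y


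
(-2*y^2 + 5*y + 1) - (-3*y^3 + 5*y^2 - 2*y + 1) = 3*y^3 - 7*y^2 + 7*y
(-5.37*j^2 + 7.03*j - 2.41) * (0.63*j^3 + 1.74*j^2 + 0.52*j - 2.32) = -3.3831*j^5 - 4.9149*j^4 + 7.9215*j^3 + 11.9206*j^2 - 17.5628*j + 5.5912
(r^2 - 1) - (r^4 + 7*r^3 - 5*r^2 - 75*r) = -r^4 - 7*r^3 + 6*r^2 + 75*r - 1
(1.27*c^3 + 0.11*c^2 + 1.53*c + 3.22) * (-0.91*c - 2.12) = -1.1557*c^4 - 2.7925*c^3 - 1.6255*c^2 - 6.1738*c - 6.8264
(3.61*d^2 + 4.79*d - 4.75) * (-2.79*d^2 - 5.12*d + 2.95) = -10.0719*d^4 - 31.8473*d^3 - 0.622799999999998*d^2 + 38.4505*d - 14.0125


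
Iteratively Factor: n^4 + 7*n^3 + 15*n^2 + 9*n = (n + 3)*(n^3 + 4*n^2 + 3*n) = n*(n + 3)*(n^2 + 4*n + 3) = n*(n + 1)*(n + 3)*(n + 3)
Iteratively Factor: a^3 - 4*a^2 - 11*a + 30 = (a - 2)*(a^2 - 2*a - 15) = (a - 2)*(a + 3)*(a - 5)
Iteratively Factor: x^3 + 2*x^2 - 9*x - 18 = (x - 3)*(x^2 + 5*x + 6) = (x - 3)*(x + 2)*(x + 3)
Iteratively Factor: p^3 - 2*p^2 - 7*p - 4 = (p - 4)*(p^2 + 2*p + 1) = (p - 4)*(p + 1)*(p + 1)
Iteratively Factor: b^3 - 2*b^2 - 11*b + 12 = (b + 3)*(b^2 - 5*b + 4) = (b - 4)*(b + 3)*(b - 1)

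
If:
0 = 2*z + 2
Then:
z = -1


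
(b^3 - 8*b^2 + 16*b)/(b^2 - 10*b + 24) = b*(b - 4)/(b - 6)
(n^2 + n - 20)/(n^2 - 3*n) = (n^2 + n - 20)/(n*(n - 3))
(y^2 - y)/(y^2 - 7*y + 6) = y/(y - 6)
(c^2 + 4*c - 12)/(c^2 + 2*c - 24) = (c - 2)/(c - 4)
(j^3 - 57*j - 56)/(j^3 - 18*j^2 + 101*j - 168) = (j^2 + 8*j + 7)/(j^2 - 10*j + 21)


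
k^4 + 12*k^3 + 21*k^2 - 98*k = k*(k - 2)*(k + 7)^2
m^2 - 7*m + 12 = (m - 4)*(m - 3)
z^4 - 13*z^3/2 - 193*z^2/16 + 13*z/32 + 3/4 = (z - 8)*(z - 1/4)*(z + 1/4)*(z + 3/2)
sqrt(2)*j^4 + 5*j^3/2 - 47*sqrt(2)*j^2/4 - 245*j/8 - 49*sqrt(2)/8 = (j - 7/2)*(j + 7/2)*(j + sqrt(2))*(sqrt(2)*j + 1/2)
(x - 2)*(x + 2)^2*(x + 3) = x^4 + 5*x^3 + 2*x^2 - 20*x - 24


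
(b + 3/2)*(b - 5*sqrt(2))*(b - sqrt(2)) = b^3 - 6*sqrt(2)*b^2 + 3*b^2/2 - 9*sqrt(2)*b + 10*b + 15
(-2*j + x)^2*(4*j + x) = 16*j^3 - 12*j^2*x + x^3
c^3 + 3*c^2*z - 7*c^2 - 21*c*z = c*(c - 7)*(c + 3*z)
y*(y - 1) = y^2 - y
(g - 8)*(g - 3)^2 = g^3 - 14*g^2 + 57*g - 72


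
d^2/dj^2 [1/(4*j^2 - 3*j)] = 2*(-4*j*(4*j - 3) + (8*j - 3)^2)/(j^3*(4*j - 3)^3)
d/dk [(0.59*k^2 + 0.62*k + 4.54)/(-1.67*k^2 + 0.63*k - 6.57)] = (1.4071*k^2 + 7.411*k - 6.9336)/(2.7889*k^4 - 2.1042*k^3 + 22.3407*k^2 - 8.2782*k + 43.1649)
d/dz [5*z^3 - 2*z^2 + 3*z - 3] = 15*z^2 - 4*z + 3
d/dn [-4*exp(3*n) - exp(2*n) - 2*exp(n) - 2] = 2*(-6*exp(2*n) - exp(n) - 1)*exp(n)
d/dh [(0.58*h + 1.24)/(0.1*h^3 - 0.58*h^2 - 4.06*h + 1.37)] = (-0.116*h^3 - 0.0356000000000001*h^2 + 1.4384*h + 5.829)/(0.01*h^6 - 0.116*h^5 - 0.4756*h^4 + 4.9836*h^3 + 14.8944*h^2 - 11.1244*h + 1.8769)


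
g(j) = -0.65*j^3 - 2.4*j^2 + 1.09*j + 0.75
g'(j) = -1.95*j^2 - 4.8*j + 1.09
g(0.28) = 0.85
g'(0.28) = -0.41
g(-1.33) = -3.42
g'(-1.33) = 4.02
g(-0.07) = 0.66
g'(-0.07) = 1.42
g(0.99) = -1.15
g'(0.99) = -5.57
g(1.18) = -2.37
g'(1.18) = -7.29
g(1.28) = -3.15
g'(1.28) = -8.25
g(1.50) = -5.21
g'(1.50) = -10.50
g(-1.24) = -3.05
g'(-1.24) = 4.04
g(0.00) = 0.75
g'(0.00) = 1.09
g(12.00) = -1454.97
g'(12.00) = -337.31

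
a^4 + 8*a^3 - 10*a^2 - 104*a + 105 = (a - 3)*(a - 1)*(a + 5)*(a + 7)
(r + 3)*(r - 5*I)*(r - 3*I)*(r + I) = r^4 + 3*r^3 - 7*I*r^3 - 7*r^2 - 21*I*r^2 - 21*r - 15*I*r - 45*I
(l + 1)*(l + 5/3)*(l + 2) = l^3 + 14*l^2/3 + 7*l + 10/3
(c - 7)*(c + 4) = c^2 - 3*c - 28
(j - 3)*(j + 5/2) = j^2 - j/2 - 15/2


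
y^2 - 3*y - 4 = (y - 4)*(y + 1)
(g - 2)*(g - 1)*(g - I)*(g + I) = g^4 - 3*g^3 + 3*g^2 - 3*g + 2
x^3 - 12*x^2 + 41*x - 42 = (x - 7)*(x - 3)*(x - 2)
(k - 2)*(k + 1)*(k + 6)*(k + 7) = k^4 + 12*k^3 + 27*k^2 - 68*k - 84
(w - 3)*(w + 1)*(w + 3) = w^3 + w^2 - 9*w - 9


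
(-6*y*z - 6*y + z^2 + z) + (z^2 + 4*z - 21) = -6*y*z - 6*y + 2*z^2 + 5*z - 21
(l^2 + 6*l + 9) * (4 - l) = -l^3 - 2*l^2 + 15*l + 36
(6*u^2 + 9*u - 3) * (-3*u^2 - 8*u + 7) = -18*u^4 - 75*u^3 - 21*u^2 + 87*u - 21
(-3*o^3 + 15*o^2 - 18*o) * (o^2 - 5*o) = -3*o^5 + 30*o^4 - 93*o^3 + 90*o^2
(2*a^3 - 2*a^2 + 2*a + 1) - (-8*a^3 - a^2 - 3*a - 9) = 10*a^3 - a^2 + 5*a + 10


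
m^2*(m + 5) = m^3 + 5*m^2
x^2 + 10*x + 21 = (x + 3)*(x + 7)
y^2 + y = y*(y + 1)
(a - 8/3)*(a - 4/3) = a^2 - 4*a + 32/9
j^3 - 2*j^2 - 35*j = j*(j - 7)*(j + 5)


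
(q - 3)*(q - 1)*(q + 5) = q^3 + q^2 - 17*q + 15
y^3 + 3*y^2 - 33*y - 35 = (y - 5)*(y + 1)*(y + 7)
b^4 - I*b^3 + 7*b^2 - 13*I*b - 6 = (b - 2*I)*(b - I)^2*(b + 3*I)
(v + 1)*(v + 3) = v^2 + 4*v + 3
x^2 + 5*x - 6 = (x - 1)*(x + 6)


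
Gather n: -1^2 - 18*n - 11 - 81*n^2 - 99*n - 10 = -81*n^2 - 117*n - 22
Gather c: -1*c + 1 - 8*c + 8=9 - 9*c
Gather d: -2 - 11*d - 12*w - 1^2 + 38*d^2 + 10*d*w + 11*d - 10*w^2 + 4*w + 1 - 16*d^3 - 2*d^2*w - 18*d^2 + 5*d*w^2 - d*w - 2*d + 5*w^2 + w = -16*d^3 + d^2*(20 - 2*w) + d*(5*w^2 + 9*w - 2) - 5*w^2 - 7*w - 2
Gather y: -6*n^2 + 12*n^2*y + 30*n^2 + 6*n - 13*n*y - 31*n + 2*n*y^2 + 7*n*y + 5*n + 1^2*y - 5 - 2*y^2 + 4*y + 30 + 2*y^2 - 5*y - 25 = 24*n^2 + 2*n*y^2 - 20*n + y*(12*n^2 - 6*n)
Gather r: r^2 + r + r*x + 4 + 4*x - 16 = r^2 + r*(x + 1) + 4*x - 12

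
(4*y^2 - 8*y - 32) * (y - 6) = 4*y^3 - 32*y^2 + 16*y + 192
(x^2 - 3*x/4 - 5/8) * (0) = 0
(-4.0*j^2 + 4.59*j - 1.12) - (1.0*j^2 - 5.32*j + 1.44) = -5.0*j^2 + 9.91*j - 2.56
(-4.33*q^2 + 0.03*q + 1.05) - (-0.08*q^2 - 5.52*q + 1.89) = -4.25*q^2 + 5.55*q - 0.84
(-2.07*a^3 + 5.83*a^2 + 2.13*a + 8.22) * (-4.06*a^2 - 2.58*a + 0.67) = 8.4042*a^5 - 18.3292*a^4 - 25.0761*a^3 - 34.9625*a^2 - 19.7805*a + 5.5074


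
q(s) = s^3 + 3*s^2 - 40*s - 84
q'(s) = 3*s^2 + 6*s - 40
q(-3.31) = 45.00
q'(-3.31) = -26.99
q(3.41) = -145.86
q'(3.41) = 15.34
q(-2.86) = 31.55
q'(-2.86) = -32.62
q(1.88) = -141.95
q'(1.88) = -18.12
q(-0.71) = -54.45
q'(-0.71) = -42.75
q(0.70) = -110.19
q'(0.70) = -34.33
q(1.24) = -127.08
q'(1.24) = -27.95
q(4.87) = -92.15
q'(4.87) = 60.37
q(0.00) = -84.00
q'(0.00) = -40.00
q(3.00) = -150.00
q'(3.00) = 5.00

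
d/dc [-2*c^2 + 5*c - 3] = 5 - 4*c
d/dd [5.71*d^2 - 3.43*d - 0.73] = 11.42*d - 3.43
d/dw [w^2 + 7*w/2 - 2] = 2*w + 7/2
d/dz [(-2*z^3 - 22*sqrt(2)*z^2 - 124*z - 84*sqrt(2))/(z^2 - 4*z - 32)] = 2*(-z^4 + 8*z^3 + 44*sqrt(2)*z^2 + 158*z^2 + 788*sqrt(2)*z - 168*sqrt(2) + 1984)/(z^4 - 8*z^3 - 48*z^2 + 256*z + 1024)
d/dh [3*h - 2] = 3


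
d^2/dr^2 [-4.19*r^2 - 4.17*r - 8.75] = -8.38000000000000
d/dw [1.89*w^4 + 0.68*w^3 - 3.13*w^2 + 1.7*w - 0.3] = 7.56*w^3 + 2.04*w^2 - 6.26*w + 1.7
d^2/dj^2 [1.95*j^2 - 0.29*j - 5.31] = 3.90000000000000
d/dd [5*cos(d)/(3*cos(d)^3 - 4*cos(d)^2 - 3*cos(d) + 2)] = 10*(3*cos(d)^3 - 2*cos(d)^2 - 1)*sin(d)/(3*sin(d)^2*cos(d) - 4*sin(d)^2 + 2)^2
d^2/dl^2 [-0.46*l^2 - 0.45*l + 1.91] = -0.920000000000000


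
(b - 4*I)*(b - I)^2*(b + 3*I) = b^4 - 3*I*b^3 + 9*b^2 - 23*I*b - 12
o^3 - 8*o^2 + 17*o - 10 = (o - 5)*(o - 2)*(o - 1)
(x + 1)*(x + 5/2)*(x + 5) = x^3 + 17*x^2/2 + 20*x + 25/2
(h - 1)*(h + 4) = h^2 + 3*h - 4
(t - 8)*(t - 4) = t^2 - 12*t + 32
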